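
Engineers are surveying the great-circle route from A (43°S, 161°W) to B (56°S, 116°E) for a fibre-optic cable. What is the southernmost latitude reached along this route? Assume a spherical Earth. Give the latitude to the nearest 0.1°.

The great circle lies in the plane with unit normal n̂ = (p₁ × p₂)/|p₁ × p₂|.
Here n̂_z ≈ -0.515; the vertex latitude is φ_max = arccos|n̂_z| ≈ 59.0°.
Check via Clairaut: cos φ_max = |cos φ₁| · sin C = cos(43.0°)·sin(135.2°) ≈ 0.515, again giving ≈ 59.0°.

≈ 59.0°S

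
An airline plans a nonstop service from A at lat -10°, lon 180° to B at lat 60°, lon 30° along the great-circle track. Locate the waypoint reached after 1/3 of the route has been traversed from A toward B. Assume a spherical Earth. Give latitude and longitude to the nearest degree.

The haversine formula gives a central angle δ ≈ 2.186 rad (125.2°) between the endpoints.
Interpolate at f = 1/3 with slerp weights a = sin((1−f)δ)/sin δ ≈ 1.216, b = sin(fδ)/sin δ ≈ 0.815.
p = a·p₁ + b·p₂ ≈ (-0.845, 0.204, 0.495); φ = arcsin(p_z) ≈ 29.65°, λ = atan2(p_y, p_x) ≈ 166.44°.

≈ lat 30°, lon 166°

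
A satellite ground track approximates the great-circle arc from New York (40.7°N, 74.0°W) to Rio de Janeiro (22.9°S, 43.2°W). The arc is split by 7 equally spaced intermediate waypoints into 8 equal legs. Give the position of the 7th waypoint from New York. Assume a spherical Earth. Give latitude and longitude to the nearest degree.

Convert each endpoint to a unit vector on the sphere (x = cos φ cos λ, y = cos φ sin λ, z = sin φ).
The central angle between the endpoints is δ = arccos(p₁·p₂) ≈ 1.217 rad (69.7°).
Interpolate at f = 7/8 with slerp weights a = sin((1−f)δ)/sin δ ≈ 0.162, b = sin(fδ)/sin δ ≈ 0.933.
p = a·p₁ + b·p₂ ≈ (0.660, -0.706, -0.258); φ = arcsin(p_z) ≈ -14.92°, λ = atan2(p_y, p_x) ≈ -46.92°.

≈ 15°S, 47°W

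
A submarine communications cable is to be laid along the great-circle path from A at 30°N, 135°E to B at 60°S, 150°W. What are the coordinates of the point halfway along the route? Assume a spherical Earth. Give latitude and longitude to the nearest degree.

Write both endpoints as unit vectors p₁, p₂ with components (cos φ cos λ, cos φ sin λ, sin φ).
The central angle between the endpoints is δ = arccos(p₁·p₂) ≈ 1.898 rad (108.7°).
Interpolate at f = 1/2 with slerp weights a = sin((1−f)δ)/sin δ ≈ 0.858, b = sin(fδ)/sin δ ≈ 0.858.
p = a·p₁ + b·p₂ ≈ (-0.897, 0.311, -0.314); φ = arcsin(p_z) ≈ -18.31°, λ = atan2(p_y, p_x) ≈ 160.88°.

≈ 18°S, 161°E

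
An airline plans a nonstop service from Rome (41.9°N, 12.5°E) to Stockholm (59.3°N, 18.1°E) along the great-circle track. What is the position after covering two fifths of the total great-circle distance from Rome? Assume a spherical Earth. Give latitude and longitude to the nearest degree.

From cos δ = sin φ₁ sin φ₂ + cos φ₁ cos φ₂ cos Δλ, the central angle is δ ≈ 0.310 rad (17.7°).
Interpolate at f = 2/5 with slerp weights a = sin((1−f)δ)/sin δ ≈ 0.606, b = sin(fδ)/sin δ ≈ 0.405.
p = a·p₁ + b·p₂ ≈ (0.637, 0.162, 0.753); φ = arcsin(p_z) ≈ 48.89°, λ = atan2(p_y, p_x) ≈ 14.26°.

≈ 49°N, 14°E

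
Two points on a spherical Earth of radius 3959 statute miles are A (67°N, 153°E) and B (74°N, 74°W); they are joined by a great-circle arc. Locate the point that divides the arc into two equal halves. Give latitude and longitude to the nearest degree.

≈ (81°N, 162°W)

Convert each endpoint to a unit vector on the sphere (x = cos φ cos λ, y = cos φ sin λ, z = sin φ).
The central angle between the endpoints is δ = arccos(p₁·p₂) ≈ 0.624 rad (35.8°).
Interpolate at f = 1/2 with slerp weights a = sin((1−f)δ)/sin δ ≈ 0.525, b = sin(fδ)/sin δ ≈ 0.525.
p = a·p₁ + b·p₂ ≈ (-0.143, -0.046, 0.989); φ = arcsin(p_z) ≈ 81.36°, λ = atan2(p_y, p_x) ≈ -162.16°.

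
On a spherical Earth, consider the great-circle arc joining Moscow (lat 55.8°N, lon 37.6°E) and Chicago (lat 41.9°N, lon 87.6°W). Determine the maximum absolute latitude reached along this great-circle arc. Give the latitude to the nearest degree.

≈ 69°N

The great circle lies in the plane with unit normal n̂ = (p₁ × p₂)/|p₁ × p₂|.
Here n̂_z ≈ -0.360; the vertex latitude is φ_max = arccos|n̂_z| ≈ 68.9°.
Check via Clairaut: cos φ_max = |cos φ₁| · sin C = cos(55.8°)·sin(39.8°) ≈ 0.360, again giving ≈ 68.9°.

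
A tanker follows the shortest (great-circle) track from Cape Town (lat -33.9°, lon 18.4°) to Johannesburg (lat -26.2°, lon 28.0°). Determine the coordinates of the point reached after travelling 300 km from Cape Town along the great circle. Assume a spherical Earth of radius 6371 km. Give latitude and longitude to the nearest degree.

From cos δ = sin φ₁ sin φ₂ + cos φ₁ cos φ₂ cos Δλ, the central angle is δ ≈ 0.198 rad (11.3°). The total great-circle distance is δ·R ≈ 0.198 × 6371 ≈ 1258 km, so the target fraction is f = 300/1258 ≈ 0.238.
Interpolate at f ≈ 0.238 with slerp weights a = sin((1−f)δ)/sin δ ≈ 0.764, b = sin(fδ)/sin δ ≈ 0.240.
p = a·p₁ + b·p₂ ≈ (0.791, 0.301, -0.532); φ = arcsin(p_z) ≈ -32.13°, λ = atan2(p_y, p_x) ≈ 20.83°.

≈ lat -32°, lon 21°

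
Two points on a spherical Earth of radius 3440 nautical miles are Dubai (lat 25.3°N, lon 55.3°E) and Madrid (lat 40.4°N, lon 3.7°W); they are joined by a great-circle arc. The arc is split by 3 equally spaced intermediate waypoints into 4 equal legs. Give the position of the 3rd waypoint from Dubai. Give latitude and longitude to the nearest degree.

Convert each endpoint to a unit vector on the sphere (x = cos φ cos λ, y = cos φ sin λ, z = sin φ).
The central angle between the endpoints is δ = arccos(p₁·p₂) ≈ 0.887 rad (50.8°).
Interpolate at f = 3/4 with slerp weights a = sin((1−f)δ)/sin δ ≈ 0.284, b = sin(fδ)/sin δ ≈ 0.796.
p = a·p₁ + b·p₂ ≈ (0.751, 0.172, 0.637); φ = arcsin(p_z) ≈ 39.59°, λ = atan2(p_y, p_x) ≈ 12.88°.

≈ lat 40°N, lon 13°E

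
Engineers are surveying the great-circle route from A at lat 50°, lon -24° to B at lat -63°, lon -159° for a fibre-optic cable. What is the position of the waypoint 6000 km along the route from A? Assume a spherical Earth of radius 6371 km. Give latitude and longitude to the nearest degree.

≈ lat 5°, lon -59°

Convert each endpoint to a unit vector on the sphere (x = cos φ cos λ, y = cos φ sin λ, z = sin φ).
The central angle between the endpoints is δ = arccos(p₁·p₂) ≈ 2.666 rad (152.7°). The total great-circle distance is δ·R ≈ 2.666 × 6371 ≈ 16983 km, so the target fraction is f = 6000/16983 ≈ 0.353.
Interpolate at f ≈ 0.353 with slerp weights a = sin((1−f)δ)/sin δ ≈ 2.157, b = sin(fδ)/sin δ ≈ 1.765.
p = a·p₁ + b·p₂ ≈ (0.519, -0.851, 0.080); φ = arcsin(p_z) ≈ 4.58°, λ = atan2(p_y, p_x) ≈ -58.64°.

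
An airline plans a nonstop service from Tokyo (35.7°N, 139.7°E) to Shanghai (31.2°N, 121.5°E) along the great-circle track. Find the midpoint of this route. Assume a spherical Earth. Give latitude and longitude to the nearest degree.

Write both endpoints as unit vectors p₁, p₂ with components (cos φ cos λ, cos φ sin λ, sin φ).
The central angle between the endpoints is δ = arccos(p₁·p₂) ≈ 0.276 rad (15.8°).
Interpolate at f = 1/2 with slerp weights a = sin((1−f)δ)/sin δ ≈ 0.505, b = sin(fδ)/sin δ ≈ 0.505.
p = a·p₁ + b·p₂ ≈ (-0.538, 0.633, 0.556); φ = arcsin(p_z) ≈ 33.78°, λ = atan2(p_y, p_x) ≈ 130.36°.

≈ 34°N, 130°E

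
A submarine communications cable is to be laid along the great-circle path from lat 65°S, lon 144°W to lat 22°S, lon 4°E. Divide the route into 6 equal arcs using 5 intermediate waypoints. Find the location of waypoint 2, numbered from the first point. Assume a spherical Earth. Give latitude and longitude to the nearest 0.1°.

≈ lat 75.8°S, lon 47.8°W

Write both endpoints as unit vectors p₁, p₂ with components (cos φ cos λ, cos φ sin λ, sin φ).
The central angle between the endpoints is δ = arccos(p₁·p₂) ≈ 1.564 rad (89.6°).
Interpolate at f = 2/6 with slerp weights a = sin((1−f)δ)/sin δ ≈ 0.864, b = sin(fδ)/sin δ ≈ 0.498.
p = a·p₁ + b·p₂ ≈ (0.165, -0.182, -0.969); φ = arcsin(p_z) ≈ -75.75°, λ = atan2(p_y, p_x) ≈ -47.81°.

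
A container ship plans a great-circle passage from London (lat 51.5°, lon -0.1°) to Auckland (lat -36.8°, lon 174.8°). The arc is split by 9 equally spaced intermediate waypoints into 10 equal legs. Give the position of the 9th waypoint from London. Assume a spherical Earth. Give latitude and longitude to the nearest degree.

≈ lat -21°, lon 171°

Convert each endpoint to a unit vector on the sphere (x = cos φ cos λ, y = cos φ sin λ, z = sin φ).
The central angle between the endpoints is δ = arccos(p₁·p₂) ≈ 2.877 rad (164.9°).
Interpolate at f = 9/10 with slerp weights a = sin((1−f)δ)/sin δ ≈ 1.087, b = sin(fδ)/sin δ ≈ 2.008.
p = a·p₁ + b·p₂ ≈ (-0.925, 0.145, -0.352); φ = arcsin(p_z) ≈ -20.63°, λ = atan2(p_y, p_x) ≈ 171.12°.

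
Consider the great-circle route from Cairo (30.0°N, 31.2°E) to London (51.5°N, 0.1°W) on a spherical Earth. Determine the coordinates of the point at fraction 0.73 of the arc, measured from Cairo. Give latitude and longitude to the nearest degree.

Write both endpoints as unit vectors p₁, p₂ with components (cos φ cos λ, cos φ sin λ, sin φ).
The central angle between the endpoints is δ = arccos(p₁·p₂) ≈ 0.551 rad (31.6°).
Interpolate at f = 0.73 with slerp weights a = sin((1−f)δ)/sin δ ≈ 0.283, b = sin(fδ)/sin δ ≈ 0.748.
p = a·p₁ + b·p₂ ≈ (0.675, 0.126, 0.727); φ = arcsin(p_z) ≈ 46.61°, λ = atan2(p_y, p_x) ≈ 10.59°.

≈ 47°N, 11°E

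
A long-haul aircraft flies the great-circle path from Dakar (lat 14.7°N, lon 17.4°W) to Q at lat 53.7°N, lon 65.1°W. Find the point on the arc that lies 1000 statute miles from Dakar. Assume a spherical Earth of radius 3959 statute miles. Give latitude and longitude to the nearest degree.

The haversine formula gives a central angle δ ≈ 0.940 rad (53.8°) between the endpoints. The total great-circle distance is δ·R ≈ 0.940 × 3959 ≈ 3721 mi, so the target fraction is f = 1000/3721 ≈ 0.269.
Interpolate at f ≈ 0.269 with slerp weights a = sin((1−f)δ)/sin δ ≈ 0.786, b = sin(fδ)/sin δ ≈ 0.309.
p = a·p₁ + b·p₂ ≈ (0.802, -0.393, 0.449); φ = arcsin(p_z) ≈ 26.67°, λ = atan2(p_y, p_x) ≈ -26.12°.

≈ lat 27°N, lon 26°W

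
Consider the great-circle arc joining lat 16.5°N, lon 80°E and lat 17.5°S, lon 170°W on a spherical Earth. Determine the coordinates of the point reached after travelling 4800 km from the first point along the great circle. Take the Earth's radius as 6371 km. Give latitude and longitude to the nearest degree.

≈ lat 4°N, lon 122°E

The haversine formula gives a central angle δ ≈ 1.980 rad (113.5°) between the endpoints. The total great-circle distance is δ·R ≈ 1.980 × 6371 ≈ 12617 km, so the target fraction is f = 4800/12617 ≈ 0.380.
Interpolate at f ≈ 0.380 with slerp weights a = sin((1−f)δ)/sin δ ≈ 1.026, b = sin(fδ)/sin δ ≈ 0.746.
p = a·p₁ + b·p₂ ≈ (-0.530, 0.846, 0.067); φ = arcsin(p_z) ≈ 3.85°, λ = atan2(p_y, p_x) ≈ 122.06°.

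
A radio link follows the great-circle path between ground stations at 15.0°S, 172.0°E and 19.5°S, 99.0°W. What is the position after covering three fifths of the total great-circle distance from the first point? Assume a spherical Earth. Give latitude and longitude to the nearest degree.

Convert each endpoint to a unit vector on the sphere (x = cos φ cos λ, y = cos φ sin λ, z = sin φ).
The central angle between the endpoints is δ = arccos(p₁·p₂) ≈ 1.468 rad (84.1°).
Interpolate at f = 3/5 with slerp weights a = sin((1−f)δ)/sin δ ≈ 0.557, b = sin(fδ)/sin δ ≈ 0.775.
p = a·p₁ + b·p₂ ≈ (-0.647, -0.647, -0.403); φ = arcsin(p_z) ≈ -23.77°, λ = atan2(p_y, p_x) ≈ -135.01°.

≈ 24°S, 135°W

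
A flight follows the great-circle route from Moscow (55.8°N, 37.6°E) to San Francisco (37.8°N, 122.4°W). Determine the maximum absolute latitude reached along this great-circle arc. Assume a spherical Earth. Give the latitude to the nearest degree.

The great circle lies in the plane with unit normal n̂ = (p₁ × p₂)/|p₁ × p₂|.
Here n̂_z ≈ -0.153; the vertex latitude is φ_max = arccos|n̂_z| ≈ 81.2°.
Check via Clairaut: cos φ_max = |cos φ₁| · sin C = cos(55.8°)·sin(15.7°) ≈ 0.153, again giving ≈ 81.2°.

≈ 81°N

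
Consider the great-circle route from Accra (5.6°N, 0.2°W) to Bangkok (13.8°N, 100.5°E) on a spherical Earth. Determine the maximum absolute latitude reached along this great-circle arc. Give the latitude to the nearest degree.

≈ 16°N

The great circle lies in the plane with unit normal n̂ = (p₁ × p₂)/|p₁ × p₂|.
Here n̂_z ≈ +0.961; the vertex latitude is φ_max = arccos|n̂_z| ≈ 16.0°.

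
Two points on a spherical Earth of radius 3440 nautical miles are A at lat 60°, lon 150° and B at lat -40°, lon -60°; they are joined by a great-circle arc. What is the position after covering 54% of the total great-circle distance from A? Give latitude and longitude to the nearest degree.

≈ lat 23°, lon -94°

The haversine formula gives a central angle δ ≈ 2.665 rad (152.7°) between the endpoints.
Interpolate at f = 0.54 with slerp weights a = sin((1−f)δ)/sin δ ≈ 2.050, b = sin(fδ)/sin δ ≈ 2.159.
p = a·p₁ + b·p₂ ≈ (-0.061, -0.920, 0.387); φ = arcsin(p_z) ≈ 22.78°, λ = atan2(p_y, p_x) ≈ -93.76°.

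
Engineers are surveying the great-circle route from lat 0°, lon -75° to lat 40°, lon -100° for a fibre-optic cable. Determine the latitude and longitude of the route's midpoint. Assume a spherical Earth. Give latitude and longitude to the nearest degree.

Write both endpoints as unit vectors p₁, p₂ with components (cos φ cos λ, cos φ sin λ, sin φ).
The central angle between the endpoints is δ = arccos(p₁·p₂) ≈ 0.803 rad (46.0°).
Interpolate at f = 1/2 with slerp weights a = sin((1−f)δ)/sin δ ≈ 0.543, b = sin(fδ)/sin δ ≈ 0.543.
p = a·p₁ + b·p₂ ≈ (0.068, -0.935, 0.349); φ = arcsin(p_z) ≈ 20.44°, λ = atan2(p_y, p_x) ≈ -85.82°.

≈ lat 20°, lon -86°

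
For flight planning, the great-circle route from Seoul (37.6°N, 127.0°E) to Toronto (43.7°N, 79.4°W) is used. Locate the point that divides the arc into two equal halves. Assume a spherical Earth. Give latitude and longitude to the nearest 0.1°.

≈ 74.8°N, 167.2°W

The haversine formula gives a central angle δ ≈ 1.662 rad (95.3°) between the endpoints.
Interpolate at f = 1/2 with slerp weights a = sin((1−f)δ)/sin δ ≈ 0.742, b = sin(fδ)/sin δ ≈ 0.742.
p = a·p₁ + b·p₂ ≈ (-0.255, -0.058, 0.965); φ = arcsin(p_z) ≈ 74.84°, λ = atan2(p_y, p_x) ≈ -167.24°.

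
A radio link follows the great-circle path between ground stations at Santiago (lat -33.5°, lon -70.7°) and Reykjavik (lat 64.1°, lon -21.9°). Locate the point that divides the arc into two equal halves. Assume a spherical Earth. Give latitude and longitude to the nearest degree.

≈ lat 17°, lon -54°

From cos δ = sin φ₁ sin φ₂ + cos φ₁ cos φ₂ cos Δλ, the central angle is δ ≈ 1.830 rad (104.9°).
Interpolate at f = 1/2 with slerp weights a = sin((1−f)δ)/sin δ ≈ 0.820, b = sin(fδ)/sin δ ≈ 0.820.
p = a·p₁ + b·p₂ ≈ (0.558, -0.779, 0.285); φ = arcsin(p_z) ≈ 16.56°, λ = atan2(p_y, p_x) ≈ -54.37°.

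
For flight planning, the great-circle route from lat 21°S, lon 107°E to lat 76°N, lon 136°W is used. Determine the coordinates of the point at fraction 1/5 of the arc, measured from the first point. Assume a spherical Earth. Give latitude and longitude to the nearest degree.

≈ lat 2°N, lon 112°E

Convert each endpoint to a unit vector on the sphere (x = cos φ cos λ, y = cos φ sin λ, z = sin φ).
The central angle between the endpoints is δ = arccos(p₁·p₂) ≈ 2.038 rad (116.8°).
Interpolate at f = 1/5 with slerp weights a = sin((1−f)δ)/sin δ ≈ 1.118, b = sin(fδ)/sin δ ≈ 0.444.
p = a·p₁ + b·p₂ ≈ (-0.382, 0.924, 0.030); φ = arcsin(p_z) ≈ 1.72°, λ = atan2(p_y, p_x) ≈ 112.49°.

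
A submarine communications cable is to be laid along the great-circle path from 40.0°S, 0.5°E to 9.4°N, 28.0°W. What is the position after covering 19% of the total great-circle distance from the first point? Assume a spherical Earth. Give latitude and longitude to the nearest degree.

Convert each endpoint to a unit vector on the sphere (x = cos φ cos λ, y = cos φ sin λ, z = sin φ).
The central angle between the endpoints is δ = arccos(p₁·p₂) ≈ 0.977 rad (56.0°).
Interpolate at f = 0.19 with slerp weights a = sin((1−f)δ)/sin δ ≈ 0.858, b = sin(fδ)/sin δ ≈ 0.223.
p = a·p₁ + b·p₂ ≈ (0.851, -0.097, -0.515); φ = arcsin(p_z) ≈ -31.02°, λ = atan2(p_y, p_x) ≈ -6.53°.

≈ 31°S, 7°W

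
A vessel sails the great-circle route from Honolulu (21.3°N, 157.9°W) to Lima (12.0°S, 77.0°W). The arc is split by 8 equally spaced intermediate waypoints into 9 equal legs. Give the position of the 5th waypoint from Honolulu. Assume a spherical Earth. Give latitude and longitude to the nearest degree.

Convert each endpoint to a unit vector on the sphere (x = cos φ cos λ, y = cos φ sin λ, z = sin φ).
The central angle between the endpoints is δ = arccos(p₁·p₂) ≈ 1.502 rad (86.1°).
Interpolate at f = 5/9 with slerp weights a = sin((1−f)δ)/sin δ ≈ 0.621, b = sin(fδ)/sin δ ≈ 0.743.
p = a·p₁ + b·p₂ ≈ (-0.372, -0.925, 0.071); φ = arcsin(p_z) ≈ 4.07°, λ = atan2(p_y, p_x) ≈ -111.91°.

≈ (4°N, 112°W)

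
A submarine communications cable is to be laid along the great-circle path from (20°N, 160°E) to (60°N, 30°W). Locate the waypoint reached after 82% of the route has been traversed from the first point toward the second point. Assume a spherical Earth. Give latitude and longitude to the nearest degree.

Write both endpoints as unit vectors p₁, p₂ with components (cos φ cos λ, cos φ sin λ, sin φ).
The central angle between the endpoints is δ = arccos(p₁·p₂) ≈ 1.738 rad (99.6°).
Interpolate at f = 0.82 with slerp weights a = sin((1−f)δ)/sin δ ≈ 0.312, b = sin(fδ)/sin δ ≈ 1.003.
p = a·p₁ + b·p₂ ≈ (0.159, -0.151, 0.976); φ = arcsin(p_z) ≈ 77.36°, λ = atan2(p_y, p_x) ≈ -43.46°.

≈ (77°N, 43°W)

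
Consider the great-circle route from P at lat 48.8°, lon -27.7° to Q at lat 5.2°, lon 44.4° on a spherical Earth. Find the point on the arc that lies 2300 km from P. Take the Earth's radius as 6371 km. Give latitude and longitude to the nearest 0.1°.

≈ lat 41.5°, lon 0.0°

Write both endpoints as unit vectors p₁, p₂ with components (cos φ cos λ, cos φ sin λ, sin φ).
The central angle between the endpoints is δ = arccos(p₁·p₂) ≈ 1.298 rad (74.3°). The total great-circle distance is δ·R ≈ 1.298 × 6371 ≈ 8267 km, so the target fraction is f = 2300/8267 ≈ 0.278.
Interpolate at f ≈ 0.278 with slerp weights a = sin((1−f)δ)/sin δ ≈ 0.837, b = sin(fδ)/sin δ ≈ 0.367.
p = a·p₁ + b·p₂ ≈ (0.749, -0.001, 0.663); φ = arcsin(p_z) ≈ 41.51°, λ = atan2(p_y, p_x) ≈ -0.04°.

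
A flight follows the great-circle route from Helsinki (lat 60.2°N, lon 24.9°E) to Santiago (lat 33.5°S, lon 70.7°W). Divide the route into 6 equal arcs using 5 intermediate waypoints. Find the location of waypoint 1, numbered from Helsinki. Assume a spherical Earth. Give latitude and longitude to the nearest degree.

Convert each endpoint to a unit vector on the sphere (x = cos φ cos λ, y = cos φ sin λ, z = sin φ).
The central angle between the endpoints is δ = arccos(p₁·p₂) ≈ 2.117 rad (121.3°).
Interpolate at f = 1/6 with slerp weights a = sin((1−f)δ)/sin δ ≈ 1.148, b = sin(fδ)/sin δ ≈ 0.404.
p = a·p₁ + b·p₂ ≈ (0.629, -0.078, 0.773); φ = arcsin(p_z) ≈ 50.66°, λ = atan2(p_y, p_x) ≈ -7.06°.

≈ lat 51°N, lon 7°W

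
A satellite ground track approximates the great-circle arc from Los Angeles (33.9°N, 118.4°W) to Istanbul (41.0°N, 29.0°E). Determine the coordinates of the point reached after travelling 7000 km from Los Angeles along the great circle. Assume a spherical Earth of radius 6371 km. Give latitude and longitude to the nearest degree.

The haversine formula gives a central angle δ ≈ 1.733 rad (99.3°) between the endpoints. The total great-circle distance is δ·R ≈ 1.733 × 6371 ≈ 11043 km, so the target fraction is f = 7000/11043 ≈ 0.634.
Interpolate at f ≈ 0.634 with slerp weights a = sin((1−f)δ)/sin δ ≈ 0.601, b = sin(fδ)/sin δ ≈ 0.903.
p = a·p₁ + b·p₂ ≈ (0.359, -0.108, 0.927); φ = arcsin(p_z) ≈ 68.00°, λ = atan2(p_y, p_x) ≈ -16.82°.

≈ (68°N, 17°W)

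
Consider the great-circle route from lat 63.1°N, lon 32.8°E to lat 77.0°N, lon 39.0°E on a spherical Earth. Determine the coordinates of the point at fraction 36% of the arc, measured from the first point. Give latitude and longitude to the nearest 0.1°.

The haversine formula gives a central angle δ ≈ 0.245 rad (14.0°) between the endpoints.
Interpolate at f = 0.36 with slerp weights a = sin((1−f)δ)/sin δ ≈ 0.644, b = sin(fδ)/sin δ ≈ 0.363.
p = a·p₁ + b·p₂ ≈ (0.308, 0.209, 0.928); φ = arcsin(p_z) ≈ 68.12°, λ = atan2(p_y, p_x) ≈ 34.16°.

≈ lat 68.1°N, lon 34.2°E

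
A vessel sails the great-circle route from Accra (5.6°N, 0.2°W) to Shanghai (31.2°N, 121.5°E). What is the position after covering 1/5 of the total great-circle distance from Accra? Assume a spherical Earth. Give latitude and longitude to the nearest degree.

Convert each endpoint to a unit vector on the sphere (x = cos φ cos λ, y = cos φ sin λ, z = sin φ).
The central angle between the endpoints is δ = arccos(p₁·p₂) ≈ 1.979 rad (113.4°).
Interpolate at f = 1/5 with slerp weights a = sin((1−f)δ)/sin δ ≈ 1.089, b = sin(fδ)/sin δ ≈ 0.420.
p = a·p₁ + b·p₂ ≈ (0.896, 0.303, 0.324); φ = arcsin(p_z) ≈ 18.90°, λ = atan2(p_y, p_x) ≈ 18.65°.

≈ 19°N, 19°E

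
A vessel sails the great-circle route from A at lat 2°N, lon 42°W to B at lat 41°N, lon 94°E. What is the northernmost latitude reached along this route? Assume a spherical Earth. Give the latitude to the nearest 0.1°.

The great circle lies in the plane with unit normal n̂ = (p₁ × p₂)/|p₁ × p₂|.
Here n̂_z ≈ +0.613; the vertex latitude is φ_max = arccos|n̂_z| ≈ 52.2°.
Check via Clairaut: cos φ_max = |cos φ₁| · sin C = cos(2.0°)·sin(37.9°) ≈ 0.613, again giving ≈ 52.2°.

≈ 52.2°N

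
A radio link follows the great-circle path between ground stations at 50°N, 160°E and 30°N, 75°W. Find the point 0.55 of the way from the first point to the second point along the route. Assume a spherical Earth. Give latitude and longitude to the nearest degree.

≈ 58°N, 114°W

Write both endpoints as unit vectors p₁, p₂ with components (cos φ cos λ, cos φ sin λ, sin φ).
The central angle between the endpoints is δ = arccos(p₁·p₂) ≈ 1.507 rad (86.3°).
Interpolate at f = 0.55 with slerp weights a = sin((1−f)δ)/sin δ ≈ 0.629, b = sin(fδ)/sin δ ≈ 0.739.
p = a·p₁ + b·p₂ ≈ (-0.214, -0.480, 0.851); φ = arcsin(p_z) ≈ 58.31°, λ = atan2(p_y, p_x) ≈ -114.06°.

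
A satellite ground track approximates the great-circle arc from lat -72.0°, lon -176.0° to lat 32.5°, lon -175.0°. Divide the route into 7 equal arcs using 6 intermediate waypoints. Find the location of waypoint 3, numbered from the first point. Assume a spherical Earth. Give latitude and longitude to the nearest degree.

Convert each endpoint to a unit vector on the sphere (x = cos φ cos λ, y = cos φ sin λ, z = sin φ).
The central angle between the endpoints is δ = arccos(p₁·p₂) ≈ 1.824 rad (104.5°).
Interpolate at f = 3/7 with slerp weights a = sin((1−f)δ)/sin δ ≈ 0.892, b = sin(fδ)/sin δ ≈ 0.728.
p = a·p₁ + b·p₂ ≈ (-0.886, -0.073, -0.457); φ = arcsin(p_z) ≈ -27.21°, λ = atan2(p_y, p_x) ≈ -175.31°.

≈ lat -27°, lon -175°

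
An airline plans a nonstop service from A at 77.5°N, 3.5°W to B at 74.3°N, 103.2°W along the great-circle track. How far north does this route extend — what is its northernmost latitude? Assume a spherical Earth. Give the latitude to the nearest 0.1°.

The great circle lies in the plane with unit normal n̂ = (p₁ × p₂)/|p₁ × p₂|.
Here n̂_z ≈ -0.157; the vertex latitude is φ_max = arccos|n̂_z| ≈ 81.0°.
Check via Clairaut: cos φ_max = |cos φ₁| · sin C = cos(77.5°)·sin(46.5°) ≈ 0.157, again giving ≈ 81.0°.

≈ 81.0°N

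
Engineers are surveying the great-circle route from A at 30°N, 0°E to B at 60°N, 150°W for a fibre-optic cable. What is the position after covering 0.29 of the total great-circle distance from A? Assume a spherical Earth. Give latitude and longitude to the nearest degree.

Write both endpoints as unit vectors p₁, p₂ with components (cos φ cos λ, cos φ sin λ, sin φ).
The central angle between the endpoints is δ = arccos(p₁·p₂) ≈ 1.513 rad (86.7°).
Interpolate at f = 0.29 with slerp weights a = sin((1−f)δ)/sin δ ≈ 0.881, b = sin(fδ)/sin δ ≈ 0.425.
p = a·p₁ + b·p₂ ≈ (0.578, -0.106, 0.809); φ = arcsin(p_z) ≈ 53.98°, λ = atan2(p_y, p_x) ≈ -10.42°.

≈ 54°N, 10°W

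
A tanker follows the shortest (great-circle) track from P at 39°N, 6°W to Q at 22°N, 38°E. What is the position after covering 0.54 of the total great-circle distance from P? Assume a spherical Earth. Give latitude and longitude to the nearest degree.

≈ 32°N, 20°E

Write both endpoints as unit vectors p₁, p₂ with components (cos φ cos λ, cos φ sin λ, sin φ).
The central angle between the endpoints is δ = arccos(p₁·p₂) ≈ 0.717 rad (41.1°).
Interpolate at f = 0.54 with slerp weights a = sin((1−f)δ)/sin δ ≈ 0.493, b = sin(fδ)/sin δ ≈ 0.575.
p = a·p₁ + b·p₂ ≈ (0.801, 0.288, 0.525); φ = arcsin(p_z) ≈ 31.69°, λ = atan2(p_y, p_x) ≈ 19.78°.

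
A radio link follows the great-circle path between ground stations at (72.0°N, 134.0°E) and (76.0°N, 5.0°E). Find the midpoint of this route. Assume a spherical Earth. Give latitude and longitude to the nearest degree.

≈ (83°N, 84°E)

Write both endpoints as unit vectors p₁, p₂ with components (cos φ cos λ, cos φ sin λ, sin φ).
The central angle between the endpoints is δ = arccos(p₁·p₂) ≈ 0.504 rad (28.9°).
Interpolate at f = 1/2 with slerp weights a = sin((1−f)δ)/sin δ ≈ 0.516, b = sin(fδ)/sin δ ≈ 0.516.
p = a·p₁ + b·p₂ ≈ (0.014, 0.126, 0.992); φ = arcsin(p_z) ≈ 82.74°, λ = atan2(p_y, p_x) ≈ 83.82°.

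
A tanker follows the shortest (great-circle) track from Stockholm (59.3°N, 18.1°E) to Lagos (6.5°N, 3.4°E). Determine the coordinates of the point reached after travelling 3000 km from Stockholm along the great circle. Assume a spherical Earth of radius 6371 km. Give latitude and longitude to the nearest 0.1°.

Convert each endpoint to a unit vector on the sphere (x = cos φ cos λ, y = cos φ sin λ, z = sin φ).
The central angle between the endpoints is δ = arccos(p₁·p₂) ≈ 0.942 rad (54.0°). The total great-circle distance is δ·R ≈ 0.942 × 6371 ≈ 6003 km, so the target fraction is f = 3000/6003 ≈ 0.500.
Interpolate at f ≈ 0.500 with slerp weights a = sin((1−f)δ)/sin δ ≈ 0.561, b = sin(fδ)/sin δ ≈ 0.561.
p = a·p₁ + b·p₂ ≈ (0.829, 0.122, 0.546); φ = arcsin(p_z) ≈ 33.11°, λ = atan2(p_y, p_x) ≈ 8.38°.

≈ 33.1°N, 8.4°E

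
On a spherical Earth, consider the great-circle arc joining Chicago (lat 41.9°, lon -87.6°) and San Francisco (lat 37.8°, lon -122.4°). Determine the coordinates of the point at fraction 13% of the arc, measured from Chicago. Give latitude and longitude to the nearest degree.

≈ lat 42°, lon -92°

From cos δ = sin φ₁ sin φ₂ + cos φ₁ cos φ₂ cos Δλ, the central angle is δ ≈ 0.468 rad (26.8°).
Interpolate at f = 0.13 with slerp weights a = sin((1−f)δ)/sin δ ≈ 0.878, b = sin(fδ)/sin δ ≈ 0.135.
p = a·p₁ + b·p₂ ≈ (-0.030, -0.743, 0.669); φ = arcsin(p_z) ≈ 41.98°, λ = atan2(p_y, p_x) ≈ -92.29°.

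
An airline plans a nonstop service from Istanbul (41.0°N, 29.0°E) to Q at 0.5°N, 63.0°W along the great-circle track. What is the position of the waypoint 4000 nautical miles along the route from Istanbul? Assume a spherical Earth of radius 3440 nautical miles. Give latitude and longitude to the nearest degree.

From cos δ = sin φ₁ sin φ₂ + cos φ₁ cos φ₂ cos Δλ, the central angle is δ ≈ 1.591 rad (91.2°). The total great-circle distance is δ·R ≈ 1.591 × 3440 ≈ 5474 nmi, so the target fraction is f = 4000/5474 ≈ 0.731.
Interpolate at f ≈ 0.731 with slerp weights a = sin((1−f)δ)/sin δ ≈ 0.416, b = sin(fδ)/sin δ ≈ 0.918.
p = a·p₁ + b·p₂ ≈ (0.691, -0.666, 0.281); φ = arcsin(p_z) ≈ 16.30°, λ = atan2(p_y, p_x) ≈ -43.93°.

≈ 16°N, 44°W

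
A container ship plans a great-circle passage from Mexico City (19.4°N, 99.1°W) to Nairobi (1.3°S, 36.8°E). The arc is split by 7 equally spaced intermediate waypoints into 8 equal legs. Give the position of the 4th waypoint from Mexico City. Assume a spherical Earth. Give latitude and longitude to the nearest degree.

≈ (23°N, 27°W)

Convert each endpoint to a unit vector on the sphere (x = cos φ cos λ, y = cos φ sin λ, z = sin φ).
The central angle between the endpoints is δ = arccos(p₁·p₂) ≈ 2.325 rad (133.2°).
Interpolate at f = 4/8 with slerp weights a = sin((1−f)δ)/sin δ ≈ 1.259, b = sin(fδ)/sin δ ≈ 1.259.
p = a·p₁ + b·p₂ ≈ (0.820, -0.419, 0.390); φ = arcsin(p_z) ≈ 22.94°, λ = atan2(p_y, p_x) ≈ -27.04°.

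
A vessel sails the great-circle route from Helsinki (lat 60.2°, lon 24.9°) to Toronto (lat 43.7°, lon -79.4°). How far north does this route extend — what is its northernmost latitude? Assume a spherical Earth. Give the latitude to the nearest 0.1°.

≈ 66.1°

The great circle lies in the plane with unit normal n̂ = (p₁ × p₂)/|p₁ × p₂|.
Here n̂_z ≈ -0.405; the vertex latitude is φ_max = arccos|n̂_z| ≈ 66.1°.
Check via Clairaut: cos φ_max = |cos φ₁| · sin C = cos(60.2°)·sin(54.6°) ≈ 0.405, again giving ≈ 66.1°.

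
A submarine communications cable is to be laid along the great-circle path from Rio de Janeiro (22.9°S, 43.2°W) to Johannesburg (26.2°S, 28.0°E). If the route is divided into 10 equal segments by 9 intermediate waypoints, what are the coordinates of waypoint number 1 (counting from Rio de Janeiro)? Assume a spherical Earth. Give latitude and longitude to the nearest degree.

From cos δ = sin φ₁ sin φ₂ + cos φ₁ cos φ₂ cos Δλ, the central angle is δ ≈ 1.117 rad (64.0°).
Interpolate at f = 1/10 with slerp weights a = sin((1−f)δ)/sin δ ≈ 0.939, b = sin(fδ)/sin δ ≈ 0.124.
p = a·p₁ + b·p₂ ≈ (0.729, -0.540, -0.420); φ = arcsin(p_z) ≈ -24.85°, λ = atan2(p_y, p_x) ≈ -36.53°.

≈ 25°S, 37°W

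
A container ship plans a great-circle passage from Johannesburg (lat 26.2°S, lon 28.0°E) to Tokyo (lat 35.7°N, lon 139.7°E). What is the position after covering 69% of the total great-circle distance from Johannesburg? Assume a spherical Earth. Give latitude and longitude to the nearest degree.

≈ lat 21°N, lon 100°E

Write both endpoints as unit vectors p₁, p₂ with components (cos φ cos λ, cos φ sin λ, sin φ).
The central angle between the endpoints is δ = arccos(p₁·p₂) ≈ 2.126 rad (121.8°).
Interpolate at f = 0.69 with slerp weights a = sin((1−f)δ)/sin δ ≈ 0.721, b = sin(fδ)/sin δ ≈ 1.170.
p = a·p₁ + b·p₂ ≈ (-0.154, 0.918, 0.365); φ = arcsin(p_z) ≈ 21.40°, λ = atan2(p_y, p_x) ≈ 99.52°.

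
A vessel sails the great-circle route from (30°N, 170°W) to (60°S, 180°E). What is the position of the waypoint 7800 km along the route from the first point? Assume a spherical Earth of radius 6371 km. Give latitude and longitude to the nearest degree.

Convert each endpoint to a unit vector on the sphere (x = cos φ cos λ, y = cos φ sin λ, z = sin φ).
The central angle between the endpoints is δ = arccos(p₁·p₂) ≈ 1.577 rad (90.4°). The total great-circle distance is δ·R ≈ 1.577 × 6371 ≈ 10049 km, so the target fraction is f = 7800/10049 ≈ 0.776.
Interpolate at f ≈ 0.776 with slerp weights a = sin((1−f)δ)/sin δ ≈ 0.346, b = sin(fδ)/sin δ ≈ 0.941.
p = a·p₁ + b·p₂ ≈ (-0.765, -0.052, -0.642); φ = arcsin(p_z) ≈ -39.92°, λ = atan2(p_y, p_x) ≈ -176.11°.

≈ (40°S, 176°W)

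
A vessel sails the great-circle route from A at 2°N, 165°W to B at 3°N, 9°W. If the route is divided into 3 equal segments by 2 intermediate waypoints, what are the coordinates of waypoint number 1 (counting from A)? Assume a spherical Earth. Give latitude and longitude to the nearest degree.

From cos δ = sin φ₁ sin φ₂ + cos φ₁ cos φ₂ cos Δλ, the central angle is δ ≈ 2.714 rad (155.5°).
Interpolate at f = 1/3 with slerp weights a = sin((1−f)δ)/sin δ ≈ 2.343, b = sin(fδ)/sin δ ≈ 1.895.
p = a·p₁ + b·p₂ ≈ (-0.392, -0.902, 0.181); φ = arcsin(p_z) ≈ 10.43°, λ = atan2(p_y, p_x) ≈ -113.49°.

≈ 10°N, 113°W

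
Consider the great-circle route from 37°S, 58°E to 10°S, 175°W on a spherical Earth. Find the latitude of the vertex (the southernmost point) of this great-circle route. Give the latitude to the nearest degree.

The great circle lies in the plane with unit normal n̂ = (p₁ × p₂)/|p₁ × p₂|.
Here n̂_z ≈ +0.676; the vertex latitude is φ_max = arccos|n̂_z| ≈ 47.5°.

≈ 47°S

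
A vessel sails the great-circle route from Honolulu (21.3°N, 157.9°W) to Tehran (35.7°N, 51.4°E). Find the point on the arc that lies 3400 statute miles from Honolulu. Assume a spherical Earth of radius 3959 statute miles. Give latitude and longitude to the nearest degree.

The haversine formula gives a central angle δ ≈ 2.035 rad (116.6°) between the endpoints. The total great-circle distance is δ·R ≈ 2.035 × 3959 ≈ 8057 mi, so the target fraction is f = 3400/8057 ≈ 0.422.
Interpolate at f ≈ 0.422 with slerp weights a = sin((1−f)δ)/sin δ ≈ 1.033, b = sin(fδ)/sin δ ≈ 0.847.
p = a·p₁ + b·p₂ ≈ (-0.462, 0.175, 0.869); φ = arcsin(p_z) ≈ 60.36°, λ = atan2(p_y, p_x) ≈ 159.22°.

≈ 60°N, 159°E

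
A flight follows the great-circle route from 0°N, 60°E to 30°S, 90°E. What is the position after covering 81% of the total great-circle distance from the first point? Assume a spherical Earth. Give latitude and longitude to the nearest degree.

The haversine formula gives a central angle δ ≈ 0.723 rad (41.4°) between the endpoints.
Interpolate at f = 0.81 with slerp weights a = sin((1−f)δ)/sin δ ≈ 0.207, b = sin(fδ)/sin δ ≈ 0.835.
p = a·p₁ + b·p₂ ≈ (0.103, 0.903, -0.418); φ = arcsin(p_z) ≈ -24.69°, λ = atan2(p_y, p_x) ≈ 83.46°.

≈ 25°S, 83°E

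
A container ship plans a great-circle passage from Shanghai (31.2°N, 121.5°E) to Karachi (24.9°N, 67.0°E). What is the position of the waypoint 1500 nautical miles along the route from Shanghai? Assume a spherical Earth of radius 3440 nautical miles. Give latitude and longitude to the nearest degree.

The haversine formula gives a central angle δ ≈ 0.838 rad (48.0°) between the endpoints. The total great-circle distance is δ·R ≈ 0.838 × 3440 ≈ 2884 nmi, so the target fraction is f = 1500/2884 ≈ 0.520.
Interpolate at f ≈ 0.520 with slerp weights a = sin((1−f)δ)/sin δ ≈ 0.527, b = sin(fδ)/sin δ ≈ 0.568.
p = a·p₁ + b·p₂ ≈ (-0.034, 0.858, 0.512); φ = arcsin(p_z) ≈ 30.79°, λ = atan2(p_y, p_x) ≈ 92.27°.

≈ (31°N, 92°E)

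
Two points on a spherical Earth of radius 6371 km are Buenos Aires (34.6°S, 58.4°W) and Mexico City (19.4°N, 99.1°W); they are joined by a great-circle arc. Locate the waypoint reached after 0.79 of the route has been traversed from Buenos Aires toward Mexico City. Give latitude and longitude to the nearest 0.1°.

Convert each endpoint to a unit vector on the sphere (x = cos φ cos λ, y = cos φ sin λ, z = sin φ).
The central angle between the endpoints is δ = arccos(p₁·p₂) ≈ 1.159 rad (66.4°).
Interpolate at f = 0.79 with slerp weights a = sin((1−f)δ)/sin δ ≈ 0.263, b = sin(fδ)/sin δ ≈ 0.865.
p = a·p₁ + b·p₂ ≈ (-0.016, -0.990, 0.138); φ = arcsin(p_z) ≈ 7.94°, λ = atan2(p_y, p_x) ≈ -90.91°.

≈ 7.9°N, 90.9°W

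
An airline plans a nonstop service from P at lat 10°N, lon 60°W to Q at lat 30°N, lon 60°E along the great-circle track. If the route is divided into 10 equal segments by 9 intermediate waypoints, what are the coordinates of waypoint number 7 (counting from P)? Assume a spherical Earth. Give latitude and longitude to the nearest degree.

Convert each endpoint to a unit vector on the sphere (x = cos φ cos λ, y = cos φ sin λ, z = sin φ).
The central angle between the endpoints is δ = arccos(p₁·p₂) ≈ 1.917 rad (109.9°).
Interpolate at f = 7/10 with slerp weights a = sin((1−f)δ)/sin δ ≈ 0.578, b = sin(fδ)/sin δ ≈ 1.036.
p = a·p₁ + b·p₂ ≈ (0.733, 0.283, 0.618); φ = arcsin(p_z) ≈ 38.18°, λ = atan2(p_y, p_x) ≈ 21.13°.

≈ lat 38°N, lon 21°E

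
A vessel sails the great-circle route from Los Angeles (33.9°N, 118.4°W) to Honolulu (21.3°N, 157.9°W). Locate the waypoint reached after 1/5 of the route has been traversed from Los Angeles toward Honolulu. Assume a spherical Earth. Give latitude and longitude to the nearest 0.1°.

≈ (32.4°N, 127.0°W)

Convert each endpoint to a unit vector on the sphere (x = cos φ cos λ, y = cos φ sin λ, z = sin φ).
The central angle between the endpoints is δ = arccos(p₁·p₂) ≈ 0.645 rad (36.9°).
Interpolate at f = 1/5 with slerp weights a = sin((1−f)δ)/sin δ ≈ 0.821, b = sin(fδ)/sin δ ≈ 0.214.
p = a·p₁ + b·p₂ ≈ (-0.509, -0.674, 0.535); φ = arcsin(p_z) ≈ 32.37°, λ = atan2(p_y, p_x) ≈ -127.03°.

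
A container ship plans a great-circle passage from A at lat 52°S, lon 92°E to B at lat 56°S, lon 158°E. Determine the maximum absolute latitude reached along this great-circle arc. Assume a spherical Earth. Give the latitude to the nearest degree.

The great circle lies in the plane with unit normal n̂ = (p₁ × p₂)/|p₁ × p₂|.
Here n̂_z ≈ +0.517; the vertex latitude is φ_max = arccos|n̂_z| ≈ 58.9°.
Check via Clairaut: cos φ_max = |cos φ₁| · sin C = cos(52.0°)·sin(123.0°) ≈ 0.517, again giving ≈ 58.9°.

≈ 59°S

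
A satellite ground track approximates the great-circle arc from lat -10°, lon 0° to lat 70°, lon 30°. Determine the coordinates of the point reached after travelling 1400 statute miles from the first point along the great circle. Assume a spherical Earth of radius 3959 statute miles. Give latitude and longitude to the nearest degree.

Convert each endpoint to a unit vector on the sphere (x = cos φ cos λ, y = cos φ sin λ, z = sin φ).
The central angle between the endpoints is δ = arccos(p₁·p₂) ≈ 1.442 rad (82.6°). The total great-circle distance is δ·R ≈ 1.442 × 3959 ≈ 5709 mi, so the target fraction is f = 1400/5709 ≈ 0.245.
Interpolate at f ≈ 0.245 with slerp weights a = sin((1−f)δ)/sin δ ≈ 0.893, b = sin(fδ)/sin δ ≈ 0.349.
p = a·p₁ + b·p₂ ≈ (0.983, 0.060, 0.173); φ = arcsin(p_z) ≈ 9.96°, λ = atan2(p_y, p_x) ≈ 3.48°.

≈ lat 10°, lon 3°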